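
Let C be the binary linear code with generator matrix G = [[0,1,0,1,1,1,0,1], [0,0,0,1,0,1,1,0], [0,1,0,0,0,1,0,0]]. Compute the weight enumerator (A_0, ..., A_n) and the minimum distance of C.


Weight distribution: A_0 = 1, A_2 = 1, A_3 = 3, A_4 = 2, A_5 = 1. Minimum distance d = 2.

Enumerate all 2^3 = 8 messages m ∈ F_2^3.
For each, compute codeword c = mG in F_2^8, then tally its weight.
  m = 000 → c = 00000000, weight = 0.
  m = 100 → c = 01011101, weight = 5.
  m = 010 → c = 00010110, weight = 3.
  m = 110 → c = 01001011, weight = 4.
  m = 001 → c = 01000100, weight = 2.
  m = 101 → c = 00011001, weight = 3.
  m = 011 → c = 01010010, weight = 3.
  m = 111 → c = 00001111, weight = 4.
Tally weights:
  weight 0: 1 codewords.
  weight 2: 1 codewords.
  weight 3: 3 codewords.
  weight 4: 2 codewords.
  weight 5: 1 codewords.
Minimum distance d = smallest w > 0 with A_w > 0 = 2.
Sanity: Σ A_w = 8 = 2^3 = 8 ✓.


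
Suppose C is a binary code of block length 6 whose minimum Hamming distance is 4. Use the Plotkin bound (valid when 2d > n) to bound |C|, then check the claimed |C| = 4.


Plotkin bound M ≤ 4; given |C| = 4 ≤ bound (satisfied).

Check applicability: 2d = 8, n = 6.
2d − n = 2 > 0, so Plotkin applies.
Compute d/(2d−n) = 4/2 ≈ 2.0000.
⌊d/(2d−n)⌋ = 2.
Plotkin bound: M ≤ 2·2 = 4.
Given |C| = 4, check: satisfied.
This |C| is at the Plotkin bound.


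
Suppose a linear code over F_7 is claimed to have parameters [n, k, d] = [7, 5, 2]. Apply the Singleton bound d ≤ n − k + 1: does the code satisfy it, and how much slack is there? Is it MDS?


Singleton RHS = n − k + 1 = 3, slack = 1, bound satisfied, not MDS.

Singleton bound: d ≤ n − k + 1.
Here n = 7, k = 5, so n − k + 1 = 3.
Given d = 2, check d ≤ 3: YES.
Slack = (n − k + 1) − d = 1.
The code is NOT MDS (slack = 1 > 0).
Description: the claimed parameters are [7, 5, 2]_7; such a code would be non-MDS.


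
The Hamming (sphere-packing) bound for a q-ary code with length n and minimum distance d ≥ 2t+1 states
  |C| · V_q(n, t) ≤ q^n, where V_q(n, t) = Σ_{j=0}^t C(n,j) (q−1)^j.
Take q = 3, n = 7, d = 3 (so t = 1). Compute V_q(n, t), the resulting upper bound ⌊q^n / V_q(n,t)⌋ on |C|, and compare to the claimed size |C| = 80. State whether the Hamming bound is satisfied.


V_q(n, t) = 15, q^n = 2187, Hamming bound = 145, |C| = 80 ≤ bound (satisfied).

Step 1: Compute V_q(n, t) = Σ_{j=0}^1 C(n, j) (q−1)^j.
  j = 0: C(7,0)·(2)^0 = 1·1 = 1.
  j = 1: C(7,1)·(2)^1 = 7·2 = 14.
  V_q(n, t) = 1 + 14 = 15.
Step 2: q^n = 3^7 = 2187.
Step 3: Hamming bound ⌊q^n / V_q(n,t)⌋ = ⌊2187/15⌋ = 145.
Step 4: Compare |C| = 80 to 145: satisfied.
The claimed |C| lies below the Hamming bound.


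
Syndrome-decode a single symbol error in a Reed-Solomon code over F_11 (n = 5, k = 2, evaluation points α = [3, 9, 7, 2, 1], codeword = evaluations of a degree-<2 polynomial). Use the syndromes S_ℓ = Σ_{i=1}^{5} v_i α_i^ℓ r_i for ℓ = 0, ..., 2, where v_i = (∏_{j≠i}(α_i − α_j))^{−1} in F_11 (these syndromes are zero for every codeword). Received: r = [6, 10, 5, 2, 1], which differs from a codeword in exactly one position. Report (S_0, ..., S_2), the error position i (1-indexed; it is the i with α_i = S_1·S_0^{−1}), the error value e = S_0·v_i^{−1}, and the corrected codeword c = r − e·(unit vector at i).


S = (9, 7, 3), error at position 4, error magnitude e = 4, c = [6, 10, 5, 9, 1].

Step 1: column multipliers v_i = (∏_{j≠i}(α_i − α_j))^{−1} mod 11.
  i = 1 (α = 3): (3−9)(3−7)(3−2)(3−1) = (−6)·(−4)·1·2 = 48 ≡ 4, so v_1 = 4^{−1} = 3 (mod 11).
  i = 2 (α = 9): (9−3)(9−7)(9−2)(9−1) = 6·2·7·8 = 672 ≡ 1, so v_2 = 1^{−1} = 1 (mod 11).
  i = 3 (α = 7): (7−3)(7−9)(7−2)(7−1) = 4·(−2)·5·6 = −240 ≡ 2, so v_3 = 2^{−1} = 6 (mod 11).
  i = 4 (α = 2): (2−3)(2−9)(2−7)(2−1) = (−1)·(−7)·(−5)·1 = −35 ≡ 9, so v_4 = 9^{−1} = 5 (mod 11).
  i = 5 (α = 1): (1−3)(1−9)(1−7)(1−2) = (−2)·(−8)·(−6)·(−1) = 96 ≡ 8, so v_5 = 8^{−1} = 7 (mod 11).
  v = [3, 1, 6, 5, 7].
Step 2: syndromes of r = [6, 10, 5, 2, 1] (all sums mod 11).
  S_0 = Σ v_i r_i = 3·6 + 1·10 + 6·5 + 5·2 + 7·1 = 75 ≡ 9.
  S_1 = Σ v_i α_i r_i = 3·3·6 + 1·9·10 + 6·7·5 + 5·2·2 + 7·1·1 = 381 ≡ 7.
  α_i^2 mod 11 = [9, 4, 5, 4, 1].
  S_2 = Σ v_i α_i^2 r_i = 3·9·6 + 1·4·10 + 6·5·5 + 5·4·2 + 7·1·1 = 399 ≡ 3.
  S = (9, 7, 3) ≠ 0, so r is not a codeword (an error is present).
Step 3: locate the error. For a single error e at position i, S_ℓ = v_i·e·α_i^ℓ, so α_err = S_1/S_0.
  S_0^{−1} = 9^{−1} = 5 (mod 11), so α_err = 7·5 = 35 ≡ 2 = α_4. Error position i = 4.
  Consistency check: S_2/S_1 = 3·8 = 24 ≡ 2 = α_err ✓ (single-error assumption holds).
Step 4: error magnitude e = S_0/v_4 = S_0·∏_{j≠4}(α_4 − α_j) = 9·9 = 81 ≡ 4 (mod 11).
Step 5: correct position 4: c_4 = r_4 − e = 2 − 4 ≡ 9 (mod 11). Hence c = [6, 10, 5, 9, 1].
  Check: interpolating c through the α_i gives m(x) = 4 + 8·x (degree < 2) with m(α_i) = c_i for every i, so c is indeed a codeword.


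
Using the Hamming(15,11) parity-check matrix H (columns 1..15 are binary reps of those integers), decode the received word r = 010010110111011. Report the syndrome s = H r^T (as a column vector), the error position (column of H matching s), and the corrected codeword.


s = (0, 1, 0, 0)^T, error position = 4, corrected codeword c = 010110110111011

Compute s = H r^T mod 2 one row at a time:
  s_1 = 1 + 0 + 1 + 1 + 1 + 0 + 1 + 1 = 6 ≡ 0 (mod 2).
  s_2 = 0 + 1 + 0 + 1 + 1 + 0 + 1 + 1 = 5 ≡ 1 (mod 2).
  s_3 = 1 + 0 + 0 + 1 + 1 + 1 + 1 + 1 = 6 ≡ 0 (mod 2).
  s_4 = 0 + 0 + 1 + 1 + 0 + 1 + 0 + 1 = 4 ≡ 0 (mod 2).
s = (0, 1, 0, 0)^T — this equals column 4 of H (binary 0100), so error is at position 4.
Correct: flip bit 4 of r = 010010110111011 to get c = 010110110111011.


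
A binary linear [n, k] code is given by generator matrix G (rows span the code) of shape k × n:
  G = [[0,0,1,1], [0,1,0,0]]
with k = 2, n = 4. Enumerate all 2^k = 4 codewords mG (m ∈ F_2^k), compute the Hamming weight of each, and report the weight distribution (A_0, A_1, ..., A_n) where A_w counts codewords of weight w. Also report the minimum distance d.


Weight distribution: A_0 = 1, A_1 = 1, A_2 = 1, A_3 = 1. Minimum distance d = 1.

Enumerate all 2^2 = 4 messages m ∈ F_2^2.
For each, compute codeword c = mG in F_2^4, then tally its weight.
  m = 00 → c = 0000, weight = 0.
  m = 10 → c = 0011, weight = 2.
  m = 01 → c = 0100, weight = 1.
  m = 11 → c = 0111, weight = 3.
Tally weights:
  weight 0: 1 codewords.
  weight 1: 1 codewords.
  weight 2: 1 codewords.
  weight 3: 1 codewords.
Minimum distance d = smallest w > 0 with A_w > 0 = 1.
Sanity: Σ A_w = 4 = 2^2 = 4 ✓.


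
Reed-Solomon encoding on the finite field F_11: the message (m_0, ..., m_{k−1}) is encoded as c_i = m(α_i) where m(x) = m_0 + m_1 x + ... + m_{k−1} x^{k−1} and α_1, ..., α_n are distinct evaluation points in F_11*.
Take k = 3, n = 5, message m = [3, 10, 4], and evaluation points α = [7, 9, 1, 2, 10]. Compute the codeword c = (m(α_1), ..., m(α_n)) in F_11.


c = [5, 10, 6, 6, 8]

Message polynomial: m(x) = 3 + 10·x + 4·x^2 (mod 11).
For each evaluation point α_i, compute m(α_i) mod 11:
  α_1 = 7: Horner steps 4 → 5 → 5, so m(7) = 5.
  α_2 = 9: Horner steps 4 → 2 → 10, so m(9) = 10.
  α_3 = 1: Horner steps 4 → 3 → 6, so m(1) = 6.
  α_4 = 2: Horner steps 4 → 7 → 6, so m(2) = 6.
  α_5 = 10: Horner steps 4 → 6 → 8, so m(10) = 8.
Codeword c = [5, 10, 6, 6, 8] ∈ F_11^5.


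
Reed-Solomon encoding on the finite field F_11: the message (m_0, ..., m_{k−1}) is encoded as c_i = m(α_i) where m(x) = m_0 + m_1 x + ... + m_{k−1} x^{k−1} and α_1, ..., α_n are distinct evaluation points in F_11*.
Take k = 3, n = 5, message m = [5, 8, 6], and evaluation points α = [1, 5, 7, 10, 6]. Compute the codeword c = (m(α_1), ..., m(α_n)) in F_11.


c = [8, 8, 3, 3, 5]

Message polynomial: m(x) = 5 + 8·x + 6·x^2 (mod 11).
For each evaluation point α_i, compute m(α_i) mod 11:
  α_1 = 1: Horner steps 6 → 3 → 8, so m(1) = 8.
  α_2 = 5: Horner steps 6 → 5 → 8, so m(5) = 8.
  α_3 = 7: Horner steps 6 → 6 → 3, so m(7) = 3.
  α_4 = 10: Horner steps 6 → 2 → 3, so m(10) = 3.
  α_5 = 6: Horner steps 6 → 0 → 5, so m(6) = 5.
Codeword c = [8, 8, 3, 3, 5] ∈ F_11^5.


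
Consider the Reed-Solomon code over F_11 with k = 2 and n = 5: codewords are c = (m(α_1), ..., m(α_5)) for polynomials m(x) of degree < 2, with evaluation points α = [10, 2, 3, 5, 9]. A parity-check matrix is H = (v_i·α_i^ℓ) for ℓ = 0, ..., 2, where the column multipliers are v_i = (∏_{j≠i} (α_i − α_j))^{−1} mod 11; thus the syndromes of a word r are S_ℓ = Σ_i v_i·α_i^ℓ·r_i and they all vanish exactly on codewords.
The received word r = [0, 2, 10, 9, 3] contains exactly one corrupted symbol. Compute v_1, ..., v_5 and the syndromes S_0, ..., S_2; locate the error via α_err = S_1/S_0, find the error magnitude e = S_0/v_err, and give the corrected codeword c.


S = (6, 8, 7), error at position 4, error magnitude e = 5, c = [0, 2, 10, 4, 3].

Step 1: column multipliers v_i = (∏_{j≠i}(α_i − α_j))^{−1} mod 11.
  i = 1 (α = 10): (10−2)(10−3)(10−5)(10−9) = 8·7·5·1 = 280 ≡ 5, so v_1 = 5^{−1} = 9 (mod 11).
  i = 2 (α = 2): (2−10)(2−3)(2−5)(2−9) = (−8)·(−1)·(−3)·(−7) = 168 ≡ 3, so v_2 = 3^{−1} = 4 (mod 11).
  i = 3 (α = 3): (3−10)(3−2)(3−5)(3−9) = (−7)·1·(−2)·(−6) = −84 ≡ 4, so v_3 = 4^{−1} = 3 (mod 11).
  i = 4 (α = 5): (5−10)(5−2)(5−3)(5−9) = (−5)·3·2·(−4) = 120 ≡ 10, so v_4 = 10^{−1} = 10 (mod 11).
  i = 5 (α = 9): (9−10)(9−2)(9−3)(9−5) = (−1)·7·6·4 = −168 ≡ 8, so v_5 = 8^{−1} = 7 (mod 11).
  v = [9, 4, 3, 10, 7].
Step 2: syndromes of r = [0, 2, 10, 9, 3] (all sums mod 11).
  S_0 = Σ v_i r_i = 9·0 + 4·2 + 3·10 + 10·9 + 7·3 = 149 ≡ 6.
  S_1 = Σ v_i α_i r_i = 9·10·0 + 4·2·2 + 3·3·10 + 10·5·9 + 7·9·3 = 745 ≡ 8.
  α_i^2 mod 11 = [1, 4, 9, 3, 4].
  S_2 = Σ v_i α_i^2 r_i = 9·1·0 + 4·4·2 + 3·9·10 + 10·3·9 + 7·4·3 = 656 ≡ 7.
  S = (6, 8, 7) ≠ 0, so r is not a codeword (an error is present).
Step 3: locate the error. For a single error e at position i, S_ℓ = v_i·e·α_i^ℓ, so α_err = S_1/S_0.
  S_0^{−1} = 6^{−1} = 2 (mod 11), so α_err = 8·2 = 16 ≡ 5 = α_4. Error position i = 4.
  Consistency check: S_2/S_1 = 7·7 = 49 ≡ 5 = α_err ✓ (single-error assumption holds).
Step 4: error magnitude e = S_0/v_4 = S_0·∏_{j≠4}(α_4 − α_j) = 6·10 = 60 ≡ 5 (mod 11).
Step 5: correct position 4: c_4 = r_4 − e = 9 − 5 ≡ 4 (mod 11). Hence c = [0, 2, 10, 4, 3].
  Check: interpolating c through the α_i gives m(x) = 8 + 8·x (degree < 2) with m(α_i) = c_i for every i, so c is indeed a codeword.


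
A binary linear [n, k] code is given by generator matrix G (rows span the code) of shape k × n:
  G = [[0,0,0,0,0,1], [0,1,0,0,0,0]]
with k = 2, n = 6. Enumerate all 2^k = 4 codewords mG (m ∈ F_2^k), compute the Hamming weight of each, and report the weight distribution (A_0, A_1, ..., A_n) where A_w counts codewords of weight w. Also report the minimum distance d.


Weight distribution: A_0 = 1, A_1 = 2, A_2 = 1. Minimum distance d = 1.

Enumerate all 2^2 = 4 messages m ∈ F_2^2.
For each, compute codeword c = mG in F_2^6, then tally its weight.
  m = 00 → c = 000000, weight = 0.
  m = 10 → c = 000001, weight = 1.
  m = 01 → c = 010000, weight = 1.
  m = 11 → c = 010001, weight = 2.
Tally weights:
  weight 0: 1 codewords.
  weight 1: 2 codewords.
  weight 2: 1 codewords.
Minimum distance d = smallest w > 0 with A_w > 0 = 1.
Sanity: Σ A_w = 4 = 2^2 = 4 ✓.


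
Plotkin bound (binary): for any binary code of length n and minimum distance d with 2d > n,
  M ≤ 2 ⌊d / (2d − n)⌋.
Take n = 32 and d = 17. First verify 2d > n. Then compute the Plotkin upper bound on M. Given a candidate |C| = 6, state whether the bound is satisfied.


Plotkin bound M ≤ 16; given |C| = 6 ≤ bound (satisfied).

Check applicability: 2d = 34, n = 32.
2d − n = 2 > 0, so Plotkin applies.
Compute d/(2d−n) = 17/2 ≈ 8.5000.
⌊d/(2d−n)⌋ = 8.
Plotkin bound: M ≤ 2·8 = 16.
Given |C| = 6, check: satisfied.
This |C| is below the Plotkin bound.


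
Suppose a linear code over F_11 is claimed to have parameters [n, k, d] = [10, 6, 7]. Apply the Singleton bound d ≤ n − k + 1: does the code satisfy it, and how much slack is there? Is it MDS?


Singleton RHS = n − k + 1 = 5, slack = -2, bound violated (no such code; not MDS).

Singleton bound: d ≤ n − k + 1.
Here n = 10, k = 6, so n − k + 1 = 5.
Given d = 7, check d ≤ 5: NO.
Slack = (n − k + 1) − d = -2.
The slack is negative: d = 7 exceeds n − k + 1 = 5 by 2, so the Singleton bound is violated and no linear [10, 6, 7]_11 code can exist. In particular it is not MDS (MDS requires d = n − k + 1 exactly).
Description: the claimed parameters are [10, 6, 7]_11; such a code would be impossible (violates the Singleton bound).


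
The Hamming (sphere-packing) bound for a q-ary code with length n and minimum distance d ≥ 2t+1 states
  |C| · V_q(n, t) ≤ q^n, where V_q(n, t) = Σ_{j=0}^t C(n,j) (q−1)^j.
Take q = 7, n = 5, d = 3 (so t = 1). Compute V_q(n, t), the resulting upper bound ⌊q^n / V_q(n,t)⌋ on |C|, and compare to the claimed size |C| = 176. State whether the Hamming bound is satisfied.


V_q(n, t) = 31, q^n = 16807, Hamming bound = 542, |C| = 176 ≤ bound (satisfied).

Step 1: Compute V_q(n, t) = Σ_{j=0}^1 C(n, j) (q−1)^j.
  j = 0: C(5,0)·(6)^0 = 1·1 = 1.
  j = 1: C(5,1)·(6)^1 = 5·6 = 30.
  V_q(n, t) = 1 + 30 = 31.
Step 2: q^n = 7^5 = 16807.
Step 3: Hamming bound ⌊q^n / V_q(n,t)⌋ = ⌊16807/31⌋ = 542.
Step 4: Compare |C| = 176 to 542: satisfied.
The claimed |C| lies below the Hamming bound.


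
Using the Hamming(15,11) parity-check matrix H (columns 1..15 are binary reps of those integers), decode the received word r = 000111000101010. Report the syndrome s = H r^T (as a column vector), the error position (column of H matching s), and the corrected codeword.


s = (1, 1, 1, 1)^T, error position = 15, corrected codeword c = 000111000101011

Compute s = H r^T mod 2 one row at a time:
  s_1 = 0 + 0 + 1 + 0 + 1 + 0 + 1 + 0 = 3 ≡ 1 (mod 2).
  s_2 = 1 + 1 + 1 + 0 + 1 + 0 + 1 + 0 = 5 ≡ 1 (mod 2).
  s_3 = 0 + 0 + 1 + 0 + 1 + 0 + 1 + 0 = 3 ≡ 1 (mod 2).
  s_4 = 0 + 0 + 1 + 0 + 0 + 0 + 0 + 0 = 1 ≡ 1 (mod 2).
s = (1, 1, 1, 1)^T — this equals column 15 of H (binary 1111), so error is at position 15.
Correct: flip bit 15 of r = 000111000101010 to get c = 000111000101011.


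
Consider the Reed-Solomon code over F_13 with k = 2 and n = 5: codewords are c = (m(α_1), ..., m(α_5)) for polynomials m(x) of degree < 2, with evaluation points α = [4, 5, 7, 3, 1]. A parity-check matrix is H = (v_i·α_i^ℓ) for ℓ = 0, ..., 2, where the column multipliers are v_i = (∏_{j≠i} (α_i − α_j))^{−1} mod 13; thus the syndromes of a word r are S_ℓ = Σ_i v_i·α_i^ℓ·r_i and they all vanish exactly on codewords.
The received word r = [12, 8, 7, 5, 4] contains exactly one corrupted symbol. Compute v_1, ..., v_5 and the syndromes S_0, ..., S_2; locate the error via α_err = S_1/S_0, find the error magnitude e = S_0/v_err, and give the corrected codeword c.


S = (8, 1, 5), error at position 2, error magnitude e = 2, c = [12, 6, 7, 5, 4].

Step 1: column multipliers v_i = (∏_{j≠i}(α_i − α_j))^{−1} mod 13.
  i = 1 (α = 4): (4−5)(4−7)(4−3)(4−1) = (−1)·(−3)·1·3 = 9 ≡ 9, so v_1 = 9^{−1} = 3 (mod 13).
  i = 2 (α = 5): (5−4)(5−7)(5−3)(5−1) = 1·(−2)·2·4 = −16 ≡ 10, so v_2 = 10^{−1} = 4 (mod 13).
  i = 3 (α = 7): (7−4)(7−5)(7−3)(7−1) = 3·2·4·6 = 144 ≡ 1, so v_3 = 1^{−1} = 1 (mod 13).
  i = 4 (α = 3): (3−4)(3−5)(3−7)(3−1) = (−1)·(−2)·(−4)·2 = −16 ≡ 10, so v_4 = 10^{−1} = 4 (mod 13).
  i = 5 (α = 1): (1−4)(1−5)(1−7)(1−3) = (−3)·(−4)·(−6)·(−2) = 144 ≡ 1, so v_5 = 1^{−1} = 1 (mod 13).
  v = [3, 4, 1, 4, 1].
Step 2: syndromes of r = [12, 8, 7, 5, 4] (all sums mod 13).
  S_0 = Σ v_i r_i = 3·12 + 4·8 + 1·7 + 4·5 + 1·4 = 99 ≡ 8.
  S_1 = Σ v_i α_i r_i = 3·4·12 + 4·5·8 + 1·7·7 + 4·3·5 + 1·1·4 = 417 ≡ 1.
  α_i^2 mod 13 = [3, 12, 10, 9, 1].
  S_2 = Σ v_i α_i^2 r_i = 3·3·12 + 4·12·8 + 1·10·7 + 4·9·5 + 1·1·4 = 746 ≡ 5.
  S = (8, 1, 5) ≠ 0, so r is not a codeword (an error is present).
Step 3: locate the error. For a single error e at position i, S_ℓ = v_i·e·α_i^ℓ, so α_err = S_1/S_0.
  S_0^{−1} = 8^{−1} = 5 (mod 13), so α_err = 1·5 = 5 ≡ 5 = α_2. Error position i = 2.
  Consistency check: S_2/S_1 = 5·1 = 5 ≡ 5 = α_err ✓ (single-error assumption holds).
Step 4: error magnitude e = S_0/v_2 = S_0·∏_{j≠2}(α_2 − α_j) = 8·10 = 80 ≡ 2 (mod 13).
Step 5: correct position 2: c_2 = r_2 − e = 8 − 2 ≡ 6 (mod 13). Hence c = [12, 6, 7, 5, 4].
  Check: interpolating c through the α_i gives m(x) = 10 + 7·x (degree < 2) with m(α_i) = c_i for every i, so c is indeed a codeword.


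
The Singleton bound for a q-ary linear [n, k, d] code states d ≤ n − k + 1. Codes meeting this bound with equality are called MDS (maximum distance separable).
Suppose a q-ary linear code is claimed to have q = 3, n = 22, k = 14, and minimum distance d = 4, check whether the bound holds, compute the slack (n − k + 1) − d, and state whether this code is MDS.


Singleton RHS = n − k + 1 = 9, slack = 5, bound satisfied, not MDS.

Singleton bound: d ≤ n − k + 1.
Here n = 22, k = 14, so n − k + 1 = 9.
Given d = 4, check d ≤ 9: YES.
Slack = (n − k + 1) − d = 5.
The code is NOT MDS (slack = 5 > 0).
Description: the claimed parameters are [22, 14, 4]_3; such a code would be non-MDS.


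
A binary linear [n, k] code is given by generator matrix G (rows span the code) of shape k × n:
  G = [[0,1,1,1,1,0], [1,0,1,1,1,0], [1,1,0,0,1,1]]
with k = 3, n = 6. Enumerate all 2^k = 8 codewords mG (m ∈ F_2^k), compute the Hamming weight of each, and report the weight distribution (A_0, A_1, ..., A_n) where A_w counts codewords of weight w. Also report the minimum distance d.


Weight distribution: A_0 = 1, A_2 = 2, A_4 = 5. Minimum distance d = 2.

Enumerate all 2^3 = 8 messages m ∈ F_2^3.
For each, compute codeword c = mG in F_2^6, then tally its weight.
  m = 000 → c = 000000, weight = 0.
  m = 100 → c = 011110, weight = 4.
  m = 010 → c = 101110, weight = 4.
  m = 110 → c = 110000, weight = 2.
  m = 001 → c = 110011, weight = 4.
  m = 101 → c = 101101, weight = 4.
  m = 011 → c = 011101, weight = 4.
  m = 111 → c = 000011, weight = 2.
Tally weights:
  weight 0: 1 codewords.
  weight 2: 2 codewords.
  weight 4: 5 codewords.
Minimum distance d = smallest w > 0 with A_w > 0 = 2.
Sanity: Σ A_w = 8 = 2^3 = 8 ✓.


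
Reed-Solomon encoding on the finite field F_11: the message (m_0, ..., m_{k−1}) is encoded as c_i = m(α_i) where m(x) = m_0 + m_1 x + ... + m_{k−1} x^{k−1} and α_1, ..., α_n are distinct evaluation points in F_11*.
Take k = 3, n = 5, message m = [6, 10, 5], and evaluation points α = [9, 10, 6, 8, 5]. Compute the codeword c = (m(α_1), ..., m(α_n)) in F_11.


c = [6, 1, 4, 10, 5]

Message polynomial: m(x) = 6 + 10·x + 5·x^2 (mod 11).
For each evaluation point α_i, compute m(α_i) mod 11:
  α_1 = 9: Horner steps 5 → 0 → 6, so m(9) = 6.
  α_2 = 10: Horner steps 5 → 5 → 1, so m(10) = 1.
  α_3 = 6: Horner steps 5 → 7 → 4, so m(6) = 4.
  α_4 = 8: Horner steps 5 → 6 → 10, so m(8) = 10.
  α_5 = 5: Horner steps 5 → 2 → 5, so m(5) = 5.
Codeword c = [6, 1, 4, 10, 5] ∈ F_11^5.


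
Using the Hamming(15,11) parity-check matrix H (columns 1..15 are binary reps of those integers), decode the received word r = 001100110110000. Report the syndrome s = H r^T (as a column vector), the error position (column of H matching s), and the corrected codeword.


s = (1, 0, 0, 1)^T, error position = 9, corrected codeword c = 001100111110000

Compute s = H r^T mod 2 one row at a time:
  s_1 = 1 + 0 + 1 + 1 + 0 + 0 + 0 + 0 = 3 ≡ 1 (mod 2).
  s_2 = 1 + 0 + 0 + 1 + 0 + 0 + 0 + 0 = 2 ≡ 0 (mod 2).
  s_3 = 0 + 1 + 0 + 1 + 1 + 1 + 0 + 0 = 4 ≡ 0 (mod 2).
  s_4 = 0 + 1 + 0 + 1 + 0 + 1 + 0 + 0 = 3 ≡ 1 (mod 2).
s = (1, 0, 0, 1)^T — this equals column 9 of H (binary 1001), so error is at position 9.
Correct: flip bit 9 of r = 001100110110000 to get c = 001100111110000.


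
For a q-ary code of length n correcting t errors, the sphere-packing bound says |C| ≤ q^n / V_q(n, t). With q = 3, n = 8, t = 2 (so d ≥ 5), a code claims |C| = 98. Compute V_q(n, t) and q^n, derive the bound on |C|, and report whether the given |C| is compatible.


V_q(n, t) = 129, q^n = 6561, Hamming bound = 50, |C| = 98 > bound (violated).

Step 1: Compute V_q(n, t) = Σ_{j=0}^2 C(n, j) (q−1)^j.
  j = 0: C(8,0)·(2)^0 = 1·1 = 1.
  j = 1: C(8,1)·(2)^1 = 8·2 = 16.
  j = 2: C(8,2)·(2)^2 = 28·4 = 112.
  V_q(n, t) = 1 + 16 + 112 = 129.
Step 2: q^n = 3^8 = 6561.
Step 3: Hamming bound ⌊q^n / V_q(n,t)⌋ = ⌊6561/129⌋ = 50.
Step 4: Compare |C| = 98 to 50: violated.
The claimed |C| lies above the Hamming bound, so no 3-ary code of length 8 with d ≥ 5 can have 98 codewords.


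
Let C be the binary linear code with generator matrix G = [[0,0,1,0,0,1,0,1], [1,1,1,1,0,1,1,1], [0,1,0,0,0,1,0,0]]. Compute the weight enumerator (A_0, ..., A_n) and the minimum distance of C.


Weight distribution: A_0 = 1, A_2 = 1, A_3 = 2, A_4 = 2, A_5 = 1, A_7 = 1. Minimum distance d = 2.

Enumerate all 2^3 = 8 messages m ∈ F_2^3.
For each, compute codeword c = mG in F_2^8, then tally its weight.
  m = 000 → c = 00000000, weight = 0.
  m = 100 → c = 00100101, weight = 3.
  m = 010 → c = 11110111, weight = 7.
  m = 110 → c = 11010010, weight = 4.
  m = 001 → c = 01000100, weight = 2.
  m = 101 → c = 01100001, weight = 3.
  m = 011 → c = 10110011, weight = 5.
  m = 111 → c = 10010110, weight = 4.
Tally weights:
  weight 0: 1 codewords.
  weight 2: 1 codewords.
  weight 3: 2 codewords.
  weight 4: 2 codewords.
  weight 5: 1 codewords.
  weight 7: 1 codewords.
Minimum distance d = smallest w > 0 with A_w > 0 = 2.
Sanity: Σ A_w = 8 = 2^3 = 8 ✓.


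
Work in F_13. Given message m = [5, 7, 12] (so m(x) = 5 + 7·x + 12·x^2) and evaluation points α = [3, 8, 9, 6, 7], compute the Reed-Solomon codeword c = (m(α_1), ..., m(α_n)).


c = [4, 10, 0, 11, 5]

Message polynomial: m(x) = 5 + 7·x + 12·x^2 (mod 13).
For each evaluation point α_i, compute m(α_i) mod 13:
  α_1 = 3: Horner steps 12 → 4 → 4, so m(3) = 4.
  α_2 = 8: Horner steps 12 → 12 → 10, so m(8) = 10.
  α_3 = 9: Horner steps 12 → 11 → 0, so m(9) = 0.
  α_4 = 6: Horner steps 12 → 1 → 11, so m(6) = 11.
  α_5 = 7: Horner steps 12 → 0 → 5, so m(7) = 5.
Codeword c = [4, 10, 0, 11, 5] ∈ F_13^5.


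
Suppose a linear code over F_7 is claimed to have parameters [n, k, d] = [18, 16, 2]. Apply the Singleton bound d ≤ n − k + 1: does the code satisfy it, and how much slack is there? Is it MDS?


Singleton RHS = n − k + 1 = 3, slack = 1, bound satisfied, not MDS.

Singleton bound: d ≤ n − k + 1.
Here n = 18, k = 16, so n − k + 1 = 3.
Given d = 2, check d ≤ 3: YES.
Slack = (n − k + 1) − d = 1.
The code is NOT MDS (slack = 1 > 0).
Description: the claimed parameters are [18, 16, 2]_7; such a code would be non-MDS.


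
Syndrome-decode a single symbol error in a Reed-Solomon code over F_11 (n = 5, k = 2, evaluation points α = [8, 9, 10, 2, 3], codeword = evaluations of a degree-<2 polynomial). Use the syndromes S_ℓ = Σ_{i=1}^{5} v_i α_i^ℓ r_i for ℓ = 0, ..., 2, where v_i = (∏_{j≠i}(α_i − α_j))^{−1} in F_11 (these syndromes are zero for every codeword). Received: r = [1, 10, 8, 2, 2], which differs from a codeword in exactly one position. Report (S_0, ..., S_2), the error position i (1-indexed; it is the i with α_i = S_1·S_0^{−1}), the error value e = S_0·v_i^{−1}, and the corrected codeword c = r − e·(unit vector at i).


S = (9, 5, 4), error at position 5, error magnitude e = 2, c = [1, 10, 8, 2, 0].

Step 1: column multipliers v_i = (∏_{j≠i}(α_i − α_j))^{−1} mod 11.
  i = 1 (α = 8): (8−9)(8−10)(8−2)(8−3) = (−1)·(−2)·6·5 = 60 ≡ 5, so v_1 = 5^{−1} = 9 (mod 11).
  i = 2 (α = 9): (9−8)(9−10)(9−2)(9−3) = 1·(−1)·7·6 = −42 ≡ 2, so v_2 = 2^{−1} = 6 (mod 11).
  i = 3 (α = 10): (10−8)(10−9)(10−2)(10−3) = 2·1·8·7 = 112 ≡ 2, so v_3 = 2^{−1} = 6 (mod 11).
  i = 4 (α = 2): (2−8)(2−9)(2−10)(2−3) = (−6)·(−7)·(−8)·(−1) = 336 ≡ 6, so v_4 = 6^{−1} = 2 (mod 11).
  i = 5 (α = 3): (3−8)(3−9)(3−10)(3−2) = (−5)·(−6)·(−7)·1 = −210 ≡ 10, so v_5 = 10^{−1} = 10 (mod 11).
  v = [9, 6, 6, 2, 10].
Step 2: syndromes of r = [1, 10, 8, 2, 2] (all sums mod 11).
  S_0 = Σ v_i r_i = 9·1 + 6·10 + 6·8 + 2·2 + 10·2 = 141 ≡ 9.
  S_1 = Σ v_i α_i r_i = 9·8·1 + 6·9·10 + 6·10·8 + 2·2·2 + 10·3·2 = 1160 ≡ 5.
  α_i^2 mod 11 = [9, 4, 1, 4, 9].
  S_2 = Σ v_i α_i^2 r_i = 9·9·1 + 6·4·10 + 6·1·8 + 2·4·2 + 10·9·2 = 565 ≡ 4.
  S = (9, 5, 4) ≠ 0, so r is not a codeword (an error is present).
Step 3: locate the error. For a single error e at position i, S_ℓ = v_i·e·α_i^ℓ, so α_err = S_1/S_0.
  S_0^{−1} = 9^{−1} = 5 (mod 11), so α_err = 5·5 = 25 ≡ 3 = α_5. Error position i = 5.
  Consistency check: S_2/S_1 = 4·9 = 36 ≡ 3 = α_err ✓ (single-error assumption holds).
Step 4: error magnitude e = S_0/v_5 = S_0·∏_{j≠5}(α_5 − α_j) = 9·10 = 90 ≡ 2 (mod 11).
Step 5: correct position 5: c_5 = r_5 − e = 2 − 2 ≡ 0 (mod 11). Hence c = [1, 10, 8, 2, 0].
  Check: interpolating c through the α_i gives m(x) = 6 + 9·x (degree < 2) with m(α_i) = c_i for every i, so c is indeed a codeword.


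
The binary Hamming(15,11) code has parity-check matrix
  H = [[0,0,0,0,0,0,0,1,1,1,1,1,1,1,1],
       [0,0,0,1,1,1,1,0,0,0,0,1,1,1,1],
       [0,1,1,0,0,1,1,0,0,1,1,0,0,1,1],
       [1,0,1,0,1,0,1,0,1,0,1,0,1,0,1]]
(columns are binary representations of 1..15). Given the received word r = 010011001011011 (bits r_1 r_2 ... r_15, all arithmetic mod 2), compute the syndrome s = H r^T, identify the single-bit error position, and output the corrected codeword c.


s = (1, 1, 1, 0)^T, error position = 14, corrected codeword c = 010011001011001

Compute s = H r^T mod 2 one row at a time:
  s_1 = 0 + 1 + 0 + 1 + 1 + 0 + 1 + 1 = 5 ≡ 1 (mod 2).
  s_2 = 0 + 1 + 1 + 0 + 1 + 0 + 1 + 1 = 5 ≡ 1 (mod 2).
  s_3 = 1 + 0 + 1 + 0 + 0 + 1 + 1 + 1 = 5 ≡ 1 (mod 2).
  s_4 = 0 + 0 + 1 + 0 + 1 + 1 + 0 + 1 = 4 ≡ 0 (mod 2).
s = (1, 1, 1, 0)^T — this equals column 14 of H (binary 1110), so error is at position 14.
Correct: flip bit 14 of r = 010011001011011 to get c = 010011001011001.


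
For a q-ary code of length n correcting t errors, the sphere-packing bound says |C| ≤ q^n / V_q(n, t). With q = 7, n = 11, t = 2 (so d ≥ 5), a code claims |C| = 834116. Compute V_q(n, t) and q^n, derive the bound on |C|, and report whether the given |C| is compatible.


V_q(n, t) = 2047, q^n = 1977326743, Hamming bound = 965963, |C| = 834116 ≤ bound (satisfied).

Step 1: Compute V_q(n, t) = Σ_{j=0}^2 C(n, j) (q−1)^j.
  j = 0: C(11,0)·(6)^0 = 1·1 = 1.
  j = 1: C(11,1)·(6)^1 = 11·6 = 66.
  j = 2: C(11,2)·(6)^2 = 55·36 = 1980.
  V_q(n, t) = 1 + 66 + 1980 = 2047.
Step 2: q^n = 7^11 = 1977326743.
Step 3: Hamming bound ⌊q^n / V_q(n,t)⌋ = ⌊1977326743/2047⌋ = 965963.
Step 4: Compare |C| = 834116 to 965963: satisfied.
The claimed |C| lies below the Hamming bound.


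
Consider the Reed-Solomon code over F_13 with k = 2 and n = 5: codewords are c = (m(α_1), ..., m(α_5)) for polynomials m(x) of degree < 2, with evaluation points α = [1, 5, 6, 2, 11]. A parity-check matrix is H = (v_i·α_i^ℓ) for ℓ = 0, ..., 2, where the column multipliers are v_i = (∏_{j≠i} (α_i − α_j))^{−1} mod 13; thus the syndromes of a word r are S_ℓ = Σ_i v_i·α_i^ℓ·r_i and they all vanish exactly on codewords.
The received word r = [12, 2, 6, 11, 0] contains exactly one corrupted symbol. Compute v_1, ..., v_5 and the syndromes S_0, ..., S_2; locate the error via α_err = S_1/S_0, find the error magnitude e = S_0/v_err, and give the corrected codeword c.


S = (11, 9, 5), error at position 4, error magnitude e = 8, c = [12, 2, 6, 3, 0].

Step 1: column multipliers v_i = (∏_{j≠i}(α_i − α_j))^{−1} mod 13.
  i = 1 (α = 1): (1−5)(1−6)(1−2)(1−11) = (−4)·(−5)·(−1)·(−10) = 200 ≡ 5, so v_1 = 5^{−1} = 8 (mod 13).
  i = 2 (α = 5): (5−1)(5−6)(5−2)(5−11) = 4·(−1)·3·(−6) = 72 ≡ 7, so v_2 = 7^{−1} = 2 (mod 13).
  i = 3 (α = 6): (6−1)(6−5)(6−2)(6−11) = 5·1·4·(−5) = −100 ≡ 4, so v_3 = 4^{−1} = 10 (mod 13).
  i = 4 (α = 2): (2−1)(2−5)(2−6)(2−11) = 1·(−3)·(−4)·(−9) = −108 ≡ 9, so v_4 = 9^{−1} = 3 (mod 13).
  i = 5 (α = 11): (11−1)(11−5)(11−6)(11−2) = 10·6·5·9 = 2700 ≡ 9, so v_5 = 9^{−1} = 3 (mod 13).
  v = [8, 2, 10, 3, 3].
Step 2: syndromes of r = [12, 2, 6, 11, 0] (all sums mod 13).
  S_0 = Σ v_i r_i = 8·12 + 2·2 + 10·6 + 3·11 + 3·0 = 193 ≡ 11.
  S_1 = Σ v_i α_i r_i = 8·1·12 + 2·5·2 + 10·6·6 + 3·2·11 + 3·11·0 = 542 ≡ 9.
  α_i^2 mod 13 = [1, 12, 10, 4, 4].
  S_2 = Σ v_i α_i^2 r_i = 8·1·12 + 2·12·2 + 10·10·6 + 3·4·11 + 3·4·0 = 876 ≡ 5.
  S = (11, 9, 5) ≠ 0, so r is not a codeword (an error is present).
Step 3: locate the error. For a single error e at position i, S_ℓ = v_i·e·α_i^ℓ, so α_err = S_1/S_0.
  S_0^{−1} = 11^{−1} = 6 (mod 13), so α_err = 9·6 = 54 ≡ 2 = α_4. Error position i = 4.
  Consistency check: S_2/S_1 = 5·3 = 15 ≡ 2 = α_err ✓ (single-error assumption holds).
Step 4: error magnitude e = S_0/v_4 = S_0·∏_{j≠4}(α_4 − α_j) = 11·9 = 99 ≡ 8 (mod 13).
Step 5: correct position 4: c_4 = r_4 − e = 11 − 8 ≡ 3 (mod 13). Hence c = [12, 2, 6, 3, 0].
  Check: interpolating c through the α_i gives m(x) = 8 + 4·x (degree < 2) with m(α_i) = c_i for every i, so c is indeed a codeword.


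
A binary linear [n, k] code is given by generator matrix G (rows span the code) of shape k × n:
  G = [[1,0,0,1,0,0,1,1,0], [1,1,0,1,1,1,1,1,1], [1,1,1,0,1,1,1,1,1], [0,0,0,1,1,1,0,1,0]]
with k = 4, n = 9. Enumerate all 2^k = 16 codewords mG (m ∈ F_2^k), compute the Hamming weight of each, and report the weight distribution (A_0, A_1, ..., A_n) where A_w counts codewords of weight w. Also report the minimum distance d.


Weight distribution: A_0 = 1, A_2 = 1, A_4 = 9, A_6 = 3, A_8 = 2. Minimum distance d = 2.

Enumerate all 2^4 = 16 messages m ∈ F_2^4.
For each, compute codeword c = mG in F_2^9, then tally its weight.
  m = 0000 → c = 000000000, weight = 0.
  m = 1000 → c = 100100110, weight = 4.
  m = 0100 → c = 110111111, weight = 8.
  m = 1100 → c = 010011001, weight = 4.
  m = 0010 → c = 111011111, weight = 8.
  m = 1010 → c = 011111001, weight = 6.
  m = 0110 → c = 001100000, weight = 2.
  m = 1110 → c = 101000110, weight = 4.
  m = 0001 → c = 000111010, weight = 4.
  m = 1001 → c = 100011100, weight = 4.
  m = 0101 → c = 110000101, weight = 4.
  m = 1101 → c = 010100011, weight = 4.
  m = 0011 → c = 111100101, weight = 6.
  m = 1011 → c = 011000011, weight = 4.
  m = 0111 → c = 001011010, weight = 4.
  m = 1111 → c = 101111100, weight = 6.
Tally weights:
  weight 0: 1 codewords.
  weight 2: 1 codewords.
  weight 4: 9 codewords.
  weight 6: 3 codewords.
  weight 8: 2 codewords.
Minimum distance d = smallest w > 0 with A_w > 0 = 2.
Sanity: Σ A_w = 16 = 2^4 = 16 ✓.


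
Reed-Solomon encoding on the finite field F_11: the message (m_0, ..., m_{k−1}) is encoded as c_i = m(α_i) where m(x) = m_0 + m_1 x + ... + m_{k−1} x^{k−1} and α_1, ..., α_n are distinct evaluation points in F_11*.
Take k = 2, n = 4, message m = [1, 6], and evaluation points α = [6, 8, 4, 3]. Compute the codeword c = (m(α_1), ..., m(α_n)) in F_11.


c = [4, 5, 3, 8]

Message polynomial: m(x) = 1 + 6·x (mod 11).
For each evaluation point α_i, compute m(α_i) mod 11:
  α_1 = 6: Horner steps 6 → 4, so m(6) = 4.
  α_2 = 8: Horner steps 6 → 5, so m(8) = 5.
  α_3 = 4: Horner steps 6 → 3, so m(4) = 3.
  α_4 = 3: Horner steps 6 → 8, so m(3) = 8.
Codeword c = [4, 5, 3, 8] ∈ F_11^4.


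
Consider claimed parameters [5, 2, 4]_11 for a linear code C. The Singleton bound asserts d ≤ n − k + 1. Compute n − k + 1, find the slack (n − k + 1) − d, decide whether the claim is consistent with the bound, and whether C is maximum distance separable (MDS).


Singleton RHS = n − k + 1 = 4, slack = 0, bound satisfied, MDS.

Singleton bound: d ≤ n − k + 1.
Here n = 5, k = 2, so n − k + 1 = 4.
Given d = 4, check d ≤ 4: YES.
Slack = (n − k + 1) − d = 0.
The code is MDS (slack = 0).
Description: the claimed parameters are [5, 2, 4]_11; such a code would be MDS (meets Singleton bound).


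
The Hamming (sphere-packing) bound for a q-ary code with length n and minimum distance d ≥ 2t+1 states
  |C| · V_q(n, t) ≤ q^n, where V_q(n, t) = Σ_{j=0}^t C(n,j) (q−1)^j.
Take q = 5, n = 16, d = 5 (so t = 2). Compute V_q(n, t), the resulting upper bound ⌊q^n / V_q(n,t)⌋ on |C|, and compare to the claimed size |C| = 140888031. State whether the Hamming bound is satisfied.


V_q(n, t) = 1985, q^n = 152587890625, Hamming bound = 76870473, |C| = 140888031 > bound (violated).

Step 1: Compute V_q(n, t) = Σ_{j=0}^2 C(n, j) (q−1)^j.
  j = 0: C(16,0)·(4)^0 = 1·1 = 1.
  j = 1: C(16,1)·(4)^1 = 16·4 = 64.
  j = 2: C(16,2)·(4)^2 = 120·16 = 1920.
  V_q(n, t) = 1 + 64 + 1920 = 1985.
Step 2: q^n = 5^16 = 152587890625.
Step 3: Hamming bound ⌊q^n / V_q(n,t)⌋ = ⌊152587890625/1985⌋ = 76870473.
Step 4: Compare |C| = 140888031 to 76870473: violated.
The claimed |C| lies above the Hamming bound, so no 5-ary code of length 16 with d ≥ 5 can have 140888031 codewords.


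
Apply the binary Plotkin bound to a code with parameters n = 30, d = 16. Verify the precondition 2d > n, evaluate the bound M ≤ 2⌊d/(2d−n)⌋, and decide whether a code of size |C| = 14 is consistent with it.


Plotkin bound M ≤ 16; given |C| = 14 ≤ bound (satisfied).

Check applicability: 2d = 32, n = 30.
2d − n = 2 > 0, so Plotkin applies.
Compute d/(2d−n) = 16/2 ≈ 8.0000.
⌊d/(2d−n)⌋ = 8.
Plotkin bound: M ≤ 2·8 = 16.
Given |C| = 14, check: satisfied.
This |C| is below the Plotkin bound.


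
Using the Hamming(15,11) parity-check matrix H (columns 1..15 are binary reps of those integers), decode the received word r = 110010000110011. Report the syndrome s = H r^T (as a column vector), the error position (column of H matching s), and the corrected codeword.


s = (0, 1, 1, 0)^T, error position = 6, corrected codeword c = 110011000110011

Compute s = H r^T mod 2 one row at a time:
  s_1 = 0 + 0 + 1 + 1 + 0 + 0 + 1 + 1 = 4 ≡ 0 (mod 2).
  s_2 = 0 + 1 + 0 + 0 + 0 + 0 + 1 + 1 = 3 ≡ 1 (mod 2).
  s_3 = 1 + 0 + 0 + 0 + 1 + 1 + 1 + 1 = 5 ≡ 1 (mod 2).
  s_4 = 1 + 0 + 1 + 0 + 0 + 1 + 0 + 1 = 4 ≡ 0 (mod 2).
s = (0, 1, 1, 0)^T — this equals column 6 of H (binary 0110), so error is at position 6.
Correct: flip bit 6 of r = 110010000110011 to get c = 110011000110011.


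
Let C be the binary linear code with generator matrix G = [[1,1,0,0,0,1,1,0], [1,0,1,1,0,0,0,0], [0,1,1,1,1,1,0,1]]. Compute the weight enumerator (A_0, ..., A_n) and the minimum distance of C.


Weight distribution: A_0 = 1, A_3 = 2, A_4 = 1, A_5 = 2, A_6 = 2. Minimum distance d = 3.

Enumerate all 2^3 = 8 messages m ∈ F_2^3.
For each, compute codeword c = mG in F_2^8, then tally its weight.
  m = 000 → c = 00000000, weight = 0.
  m = 100 → c = 11000110, weight = 4.
  m = 010 → c = 10110000, weight = 3.
  m = 110 → c = 01110110, weight = 5.
  m = 001 → c = 01111101, weight = 6.
  m = 101 → c = 10111011, weight = 6.
  m = 011 → c = 11001101, weight = 5.
  m = 111 → c = 00001011, weight = 3.
Tally weights:
  weight 0: 1 codewords.
  weight 3: 2 codewords.
  weight 4: 1 codewords.
  weight 5: 2 codewords.
  weight 6: 2 codewords.
Minimum distance d = smallest w > 0 with A_w > 0 = 3.
Sanity: Σ A_w = 8 = 2^3 = 8 ✓.


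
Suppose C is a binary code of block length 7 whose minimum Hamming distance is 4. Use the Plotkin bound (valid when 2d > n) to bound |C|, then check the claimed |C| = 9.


Plotkin bound M ≤ 8; given |C| = 9 > bound (violated).

Check applicability: 2d = 8, n = 7.
2d − n = 1 > 0, so Plotkin applies.
Compute d/(2d−n) = 4/1 ≈ 4.0000.
⌊d/(2d−n)⌋ = 4.
Plotkin bound: M ≤ 2·4 = 8.
Given |C| = 9, check: VIOLATED.
This |C| is above the Plotkin bound, so no binary code with n = 7, d = 4 and 9 codewords exists.


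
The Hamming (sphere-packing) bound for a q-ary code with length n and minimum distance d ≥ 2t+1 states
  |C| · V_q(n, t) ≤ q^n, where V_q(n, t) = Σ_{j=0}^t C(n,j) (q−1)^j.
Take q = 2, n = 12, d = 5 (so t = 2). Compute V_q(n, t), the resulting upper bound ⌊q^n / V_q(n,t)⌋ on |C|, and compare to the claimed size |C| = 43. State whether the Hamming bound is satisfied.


V_q(n, t) = 79, q^n = 4096, Hamming bound = 51, |C| = 43 ≤ bound (satisfied).

Step 1: Compute V_q(n, t) = Σ_{j=0}^2 C(n, j) (q−1)^j.
  j = 0: C(12,0)·(1)^0 = 1·1 = 1.
  j = 1: C(12,1)·(1)^1 = 12·1 = 12.
  j = 2: C(12,2)·(1)^2 = 66·1 = 66.
  V_q(n, t) = 1 + 12 + 66 = 79.
Step 2: q^n = 2^12 = 4096.
Step 3: Hamming bound ⌊q^n / V_q(n,t)⌋ = ⌊4096/79⌋ = 51.
Step 4: Compare |C| = 43 to 51: satisfied.
The claimed |C| lies below the Hamming bound.


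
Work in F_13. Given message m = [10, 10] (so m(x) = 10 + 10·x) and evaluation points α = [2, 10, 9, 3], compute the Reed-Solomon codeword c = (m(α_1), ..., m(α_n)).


c = [4, 6, 9, 1]

Message polynomial: m(x) = 10 + 10·x (mod 13).
For each evaluation point α_i, compute m(α_i) mod 13:
  α_1 = 2: Horner steps 10 → 4, so m(2) = 4.
  α_2 = 10: Horner steps 10 → 6, so m(10) = 6.
  α_3 = 9: Horner steps 10 → 9, so m(9) = 9.
  α_4 = 3: Horner steps 10 → 1, so m(3) = 1.
Codeword c = [4, 6, 9, 1] ∈ F_13^4.


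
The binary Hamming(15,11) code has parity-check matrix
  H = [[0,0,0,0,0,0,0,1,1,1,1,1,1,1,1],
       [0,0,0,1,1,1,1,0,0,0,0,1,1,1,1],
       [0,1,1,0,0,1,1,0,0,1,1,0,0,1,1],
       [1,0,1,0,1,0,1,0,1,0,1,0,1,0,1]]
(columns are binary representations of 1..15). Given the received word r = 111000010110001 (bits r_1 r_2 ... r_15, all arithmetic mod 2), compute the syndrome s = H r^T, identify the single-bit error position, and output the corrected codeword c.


s = (0, 1, 1, 0)^T, error position = 6, corrected codeword c = 111001010110001

Compute s = H r^T mod 2 one row at a time:
  s_1 = 1 + 0 + 1 + 1 + 0 + 0 + 0 + 1 = 4 ≡ 0 (mod 2).
  s_2 = 0 + 0 + 0 + 0 + 0 + 0 + 0 + 1 = 1 ≡ 1 (mod 2).
  s_3 = 1 + 1 + 0 + 0 + 1 + 1 + 0 + 1 = 5 ≡ 1 (mod 2).
  s_4 = 1 + 1 + 0 + 0 + 0 + 1 + 0 + 1 = 4 ≡ 0 (mod 2).
s = (0, 1, 1, 0)^T — this equals column 6 of H (binary 0110), so error is at position 6.
Correct: flip bit 6 of r = 111000010110001 to get c = 111001010110001.


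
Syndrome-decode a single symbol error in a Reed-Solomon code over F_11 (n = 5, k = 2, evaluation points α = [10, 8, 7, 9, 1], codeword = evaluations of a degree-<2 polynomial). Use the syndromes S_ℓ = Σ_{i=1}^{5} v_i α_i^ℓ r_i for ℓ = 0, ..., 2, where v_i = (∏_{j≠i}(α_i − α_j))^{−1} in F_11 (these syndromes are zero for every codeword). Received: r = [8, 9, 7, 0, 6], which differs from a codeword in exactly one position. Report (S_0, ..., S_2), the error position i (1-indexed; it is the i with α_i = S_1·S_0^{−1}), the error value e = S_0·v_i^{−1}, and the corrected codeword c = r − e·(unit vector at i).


S = (5, 6, 5), error at position 1, error magnitude e = 6, c = [2, 9, 7, 0, 6].

Step 1: column multipliers v_i = (∏_{j≠i}(α_i − α_j))^{−1} mod 11.
  i = 1 (α = 10): (10−8)(10−7)(10−9)(10−1) = 2·3·1·9 = 54 ≡ 10, so v_1 = 10^{−1} = 10 (mod 11).
  i = 2 (α = 8): (8−10)(8−7)(8−9)(8−1) = (−2)·1·(−1)·7 = 14 ≡ 3, so v_2 = 3^{−1} = 4 (mod 11).
  i = 3 (α = 7): (7−10)(7−8)(7−9)(7−1) = (−3)·(−1)·(−2)·6 = −36 ≡ 8, so v_3 = 8^{−1} = 7 (mod 11).
  i = 4 (α = 9): (9−10)(9−8)(9−7)(9−1) = (−1)·1·2·8 = −16 ≡ 6, so v_4 = 6^{−1} = 2 (mod 11).
  i = 5 (α = 1): (1−10)(1−8)(1−7)(1−9) = (−9)·(−7)·(−6)·(−8) = 3024 ≡ 10, so v_5 = 10^{−1} = 10 (mod 11).
  v = [10, 4, 7, 2, 10].
Step 2: syndromes of r = [8, 9, 7, 0, 6] (all sums mod 11).
  S_0 = Σ v_i r_i = 10·8 + 4·9 + 7·7 + 2·0 + 10·6 = 225 ≡ 5.
  S_1 = Σ v_i α_i r_i = 10·10·8 + 4·8·9 + 7·7·7 + 2·9·0 + 10·1·6 = 1491 ≡ 6.
  α_i^2 mod 11 = [1, 9, 5, 4, 1].
  S_2 = Σ v_i α_i^2 r_i = 10·1·8 + 4·9·9 + 7·5·7 + 2·4·0 + 10·1·6 = 709 ≡ 5.
  S = (5, 6, 5) ≠ 0, so r is not a codeword (an error is present).
Step 3: locate the error. For a single error e at position i, S_ℓ = v_i·e·α_i^ℓ, so α_err = S_1/S_0.
  S_0^{−1} = 5^{−1} = 9 (mod 11), so α_err = 6·9 = 54 ≡ 10 = α_1. Error position i = 1.
  Consistency check: S_2/S_1 = 5·2 = 10 ≡ 10 = α_err ✓ (single-error assumption holds).
Step 4: error magnitude e = S_0/v_1 = S_0·∏_{j≠1}(α_1 − α_j) = 5·10 = 50 ≡ 6 (mod 11).
Step 5: correct position 1: c_1 = r_1 − e = 8 − 6 ≡ 2 (mod 11). Hence c = [2, 9, 7, 0, 6].
  Check: interpolating c through the α_i gives m(x) = 4 + 2·x (degree < 2) with m(α_i) = c_i for every i, so c is indeed a codeword.
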